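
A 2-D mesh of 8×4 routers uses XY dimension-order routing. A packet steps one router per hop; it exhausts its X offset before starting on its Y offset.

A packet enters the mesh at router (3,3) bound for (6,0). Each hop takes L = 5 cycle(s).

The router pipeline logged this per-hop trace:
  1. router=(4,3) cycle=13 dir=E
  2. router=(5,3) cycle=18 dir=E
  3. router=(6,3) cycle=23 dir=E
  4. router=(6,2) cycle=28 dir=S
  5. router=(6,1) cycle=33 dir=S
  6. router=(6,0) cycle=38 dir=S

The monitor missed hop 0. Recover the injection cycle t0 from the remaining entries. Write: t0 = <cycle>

At hop 1 the cycle is 13; in general cyc_k = t0 + kL.
Therefore t0 = 13 − L = 8.

t0 = 8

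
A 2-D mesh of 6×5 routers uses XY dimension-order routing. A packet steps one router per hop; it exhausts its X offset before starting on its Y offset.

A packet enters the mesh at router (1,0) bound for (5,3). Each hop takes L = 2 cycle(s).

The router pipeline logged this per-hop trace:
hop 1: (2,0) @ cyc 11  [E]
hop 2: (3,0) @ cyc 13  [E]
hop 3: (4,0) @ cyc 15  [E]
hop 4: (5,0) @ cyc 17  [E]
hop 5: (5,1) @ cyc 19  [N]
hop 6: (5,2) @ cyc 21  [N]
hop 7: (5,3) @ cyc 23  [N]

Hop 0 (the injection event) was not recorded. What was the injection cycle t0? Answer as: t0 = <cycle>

t0 = 9

Hop 1 reached at cycle 11; hop k is at t0 + k·L.
So t0 = 11 − 1·2 = 9.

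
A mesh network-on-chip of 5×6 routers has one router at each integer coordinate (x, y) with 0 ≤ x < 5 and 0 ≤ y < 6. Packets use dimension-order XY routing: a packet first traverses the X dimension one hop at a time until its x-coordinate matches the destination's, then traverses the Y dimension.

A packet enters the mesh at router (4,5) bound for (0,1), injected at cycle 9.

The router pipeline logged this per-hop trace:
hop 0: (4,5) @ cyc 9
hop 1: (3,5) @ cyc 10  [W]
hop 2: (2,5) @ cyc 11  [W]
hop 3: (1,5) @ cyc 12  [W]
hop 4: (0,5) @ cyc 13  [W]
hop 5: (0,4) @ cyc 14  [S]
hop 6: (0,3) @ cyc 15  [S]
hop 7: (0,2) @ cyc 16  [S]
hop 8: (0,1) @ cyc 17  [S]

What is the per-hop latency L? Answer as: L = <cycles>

L = 1

cyc[1] − cyc[0] = 10 − 9 = 1.
Each hop adds L, hence L = 1.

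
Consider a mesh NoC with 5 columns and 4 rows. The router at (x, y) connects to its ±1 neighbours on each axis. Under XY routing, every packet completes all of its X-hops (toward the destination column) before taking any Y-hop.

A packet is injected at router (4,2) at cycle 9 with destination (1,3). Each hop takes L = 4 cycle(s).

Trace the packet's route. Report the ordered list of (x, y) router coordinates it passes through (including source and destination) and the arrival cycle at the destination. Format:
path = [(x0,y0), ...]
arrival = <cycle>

path = [(4,2), (3,2), (2,2), (1,2), (1,3)]
arrival = 25

  0. router=(4,2) cycle=9 (inject)
  1. router=(3,2) cycle=13 dir=W
  2. router=(2,2) cycle=17 dir=W
  3. router=(1,2) cycle=21 dir=W
  4. router=(1,3) cycle=25 dir=N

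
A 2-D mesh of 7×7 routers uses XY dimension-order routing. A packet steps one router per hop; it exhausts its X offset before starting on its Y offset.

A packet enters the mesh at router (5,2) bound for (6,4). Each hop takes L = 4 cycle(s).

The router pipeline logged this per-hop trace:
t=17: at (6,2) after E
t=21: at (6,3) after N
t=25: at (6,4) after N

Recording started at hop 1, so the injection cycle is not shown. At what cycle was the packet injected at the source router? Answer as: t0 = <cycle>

t0 = 13

cyc[1] = 17 and cyc[k] = t0 + k·L for every k.
t0 = cyc[1] − L = 17 − 4 = 13.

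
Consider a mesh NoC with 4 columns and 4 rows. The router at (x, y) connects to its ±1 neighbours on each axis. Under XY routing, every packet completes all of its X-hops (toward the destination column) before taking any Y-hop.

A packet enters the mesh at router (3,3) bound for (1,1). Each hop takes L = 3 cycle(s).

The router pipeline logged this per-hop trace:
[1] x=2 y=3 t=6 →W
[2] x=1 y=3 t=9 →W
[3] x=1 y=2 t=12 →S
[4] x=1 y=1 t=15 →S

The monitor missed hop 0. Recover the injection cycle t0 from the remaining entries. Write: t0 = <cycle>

At hop 1 the cycle is 6; in general cyc_k = t0 + kL.
Subtract one hop: t0 = 6 − 3 = 3.

t0 = 3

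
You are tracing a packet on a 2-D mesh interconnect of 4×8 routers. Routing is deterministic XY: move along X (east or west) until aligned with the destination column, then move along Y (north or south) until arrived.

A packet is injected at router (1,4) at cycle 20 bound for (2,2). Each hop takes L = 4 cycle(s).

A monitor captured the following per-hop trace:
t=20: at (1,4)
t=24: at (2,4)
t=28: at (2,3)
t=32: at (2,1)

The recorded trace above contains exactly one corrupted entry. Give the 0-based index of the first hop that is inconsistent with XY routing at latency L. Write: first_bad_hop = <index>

first_bad_hop = 3

  1: Δx=+1 Δy=+0 Δt=4 [ok]
  2: Δx=+0 Δy=-1 Δt=4 [ok]
  3: Δx=+0 Δy=-2 Δt=4 [BAD: non-unit step]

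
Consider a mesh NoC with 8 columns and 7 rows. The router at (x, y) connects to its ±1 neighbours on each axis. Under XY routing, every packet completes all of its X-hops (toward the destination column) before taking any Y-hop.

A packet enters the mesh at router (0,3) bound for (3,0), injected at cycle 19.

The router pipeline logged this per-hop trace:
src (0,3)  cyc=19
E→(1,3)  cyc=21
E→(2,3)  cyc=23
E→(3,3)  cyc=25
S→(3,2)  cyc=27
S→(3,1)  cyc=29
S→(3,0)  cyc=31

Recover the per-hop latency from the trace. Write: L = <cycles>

L = 2

cyc[1] − cyc[0] = 21 − 19 = 2.
Per-hop latency L = Δcyc = 2.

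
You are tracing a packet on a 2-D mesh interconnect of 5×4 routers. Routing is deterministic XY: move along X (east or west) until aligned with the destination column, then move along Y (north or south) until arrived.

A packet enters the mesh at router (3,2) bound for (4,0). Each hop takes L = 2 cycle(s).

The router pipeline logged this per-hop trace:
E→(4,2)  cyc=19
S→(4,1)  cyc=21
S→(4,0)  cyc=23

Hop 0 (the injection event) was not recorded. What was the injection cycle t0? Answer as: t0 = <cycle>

The first recorded entry is hop 1 at cycle 19.
Subtract one hop: t0 = 19 − 2 = 17.

t0 = 17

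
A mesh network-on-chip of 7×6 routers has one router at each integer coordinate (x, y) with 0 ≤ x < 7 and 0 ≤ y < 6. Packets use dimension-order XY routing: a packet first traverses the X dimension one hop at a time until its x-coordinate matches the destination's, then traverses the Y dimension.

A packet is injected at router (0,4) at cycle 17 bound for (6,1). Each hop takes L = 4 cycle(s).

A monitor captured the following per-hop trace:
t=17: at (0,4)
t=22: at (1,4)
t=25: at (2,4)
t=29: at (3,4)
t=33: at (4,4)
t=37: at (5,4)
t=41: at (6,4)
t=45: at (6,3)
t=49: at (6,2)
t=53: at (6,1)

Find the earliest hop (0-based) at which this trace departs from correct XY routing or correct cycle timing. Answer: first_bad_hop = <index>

first_bad_hop = 1

  1: Δx=+1 Δy=+0 Δt=5 [BAD: Δcyc=5≠L]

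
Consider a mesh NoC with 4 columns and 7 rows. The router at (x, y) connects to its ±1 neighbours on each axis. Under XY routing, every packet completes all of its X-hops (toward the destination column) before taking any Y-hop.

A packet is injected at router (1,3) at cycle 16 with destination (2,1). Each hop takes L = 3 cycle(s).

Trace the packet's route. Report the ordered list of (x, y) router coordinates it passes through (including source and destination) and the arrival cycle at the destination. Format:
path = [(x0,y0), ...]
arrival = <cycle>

  0. router=(1,3) cycle=16 (inject)
  1. router=(2,3) cycle=19 dir=E
  2. router=(2,2) cycle=22 dir=S
  3. router=(2,1) cycle=25 dir=S

path = [(1,3), (2,3), (2,2), (2,1)]
arrival = 25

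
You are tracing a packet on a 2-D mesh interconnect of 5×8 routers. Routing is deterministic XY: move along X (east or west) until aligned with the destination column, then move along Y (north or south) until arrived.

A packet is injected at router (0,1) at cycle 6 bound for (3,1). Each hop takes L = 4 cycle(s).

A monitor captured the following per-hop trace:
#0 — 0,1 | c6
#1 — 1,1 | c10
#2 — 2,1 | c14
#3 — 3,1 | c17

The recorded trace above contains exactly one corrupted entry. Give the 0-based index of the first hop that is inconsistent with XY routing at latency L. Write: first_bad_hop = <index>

first_bad_hop = 3

hop 1: step (+1,+0), +4 cyc — ok
hop 2: step (+1,+0), +4 cyc — ok
hop 3: step (+1,+0), +3 cyc — BAD: Δcyc=3≠L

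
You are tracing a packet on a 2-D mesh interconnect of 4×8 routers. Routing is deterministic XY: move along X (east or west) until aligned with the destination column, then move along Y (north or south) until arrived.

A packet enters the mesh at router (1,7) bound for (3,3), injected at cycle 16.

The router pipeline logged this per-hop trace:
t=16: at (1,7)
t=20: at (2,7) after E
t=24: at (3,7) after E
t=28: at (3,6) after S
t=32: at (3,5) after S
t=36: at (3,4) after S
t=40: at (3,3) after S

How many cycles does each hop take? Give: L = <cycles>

L = 4

From hop 0 (16) to hop 1 (20): +4 cycles.
One hop costs L cycles, so L = 4.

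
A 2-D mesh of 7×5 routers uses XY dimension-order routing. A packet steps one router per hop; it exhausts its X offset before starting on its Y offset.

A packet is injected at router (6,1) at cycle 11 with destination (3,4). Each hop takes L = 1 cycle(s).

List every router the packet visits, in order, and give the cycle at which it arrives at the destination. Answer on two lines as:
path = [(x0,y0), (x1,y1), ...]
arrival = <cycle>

path = [(6,1), (5,1), (4,1), (3,1), (3,2), (3,3), (3,4)]
arrival = 17

hop 0: (6,1) @ cyc 11
hop 1: (5,1) @ cyc 12  [W]
hop 2: (4,1) @ cyc 13  [W]
hop 3: (3,1) @ cyc 14  [W]
hop 4: (3,2) @ cyc 15  [N]
hop 5: (3,3) @ cyc 16  [N]
hop 6: (3,4) @ cyc 17  [N]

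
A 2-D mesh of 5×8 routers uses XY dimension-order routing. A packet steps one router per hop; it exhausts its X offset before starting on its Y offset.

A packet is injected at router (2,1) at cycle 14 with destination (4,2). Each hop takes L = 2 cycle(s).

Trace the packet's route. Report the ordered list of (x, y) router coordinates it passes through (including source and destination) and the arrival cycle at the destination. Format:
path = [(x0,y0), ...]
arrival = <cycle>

path = [(2,1), (3,1), (4,1), (4,2)]
arrival = 20

src (2,1)  cyc=14
E→(3,1)  cyc=16
E→(4,1)  cyc=18
N→(4,2)  cyc=20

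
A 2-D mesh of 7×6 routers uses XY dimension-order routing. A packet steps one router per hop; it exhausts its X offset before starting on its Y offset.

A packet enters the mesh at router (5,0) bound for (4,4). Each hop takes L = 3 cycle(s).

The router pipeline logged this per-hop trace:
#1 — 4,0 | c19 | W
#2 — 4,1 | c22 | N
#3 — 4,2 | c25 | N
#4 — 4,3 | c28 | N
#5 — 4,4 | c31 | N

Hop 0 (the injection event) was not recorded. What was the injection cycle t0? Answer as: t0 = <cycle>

t0 = 16

The first recorded entry is hop 1 at cycle 19.
t0 = cyc[1] − L = 19 − 3 = 16.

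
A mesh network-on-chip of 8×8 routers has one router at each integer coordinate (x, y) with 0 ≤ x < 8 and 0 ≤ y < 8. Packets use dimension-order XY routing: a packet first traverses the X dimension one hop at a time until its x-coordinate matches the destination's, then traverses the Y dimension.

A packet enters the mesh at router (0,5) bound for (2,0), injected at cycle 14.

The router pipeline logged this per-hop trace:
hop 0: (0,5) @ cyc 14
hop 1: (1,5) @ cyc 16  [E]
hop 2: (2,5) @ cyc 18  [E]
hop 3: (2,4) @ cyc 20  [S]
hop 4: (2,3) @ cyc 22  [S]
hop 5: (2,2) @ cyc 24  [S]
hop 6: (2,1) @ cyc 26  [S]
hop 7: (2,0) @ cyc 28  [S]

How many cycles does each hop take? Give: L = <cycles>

L = 2

Between hops 0 and 1 the cycle counter advances 16 − 14 = 2.
One hop costs L cycles, so L = 2.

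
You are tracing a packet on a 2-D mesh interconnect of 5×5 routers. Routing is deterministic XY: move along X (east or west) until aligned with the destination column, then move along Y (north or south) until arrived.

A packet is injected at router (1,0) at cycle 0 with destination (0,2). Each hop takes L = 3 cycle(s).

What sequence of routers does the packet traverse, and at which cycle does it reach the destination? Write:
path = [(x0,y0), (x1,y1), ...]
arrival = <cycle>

[0] x=1 y=0 t=0
[1] x=0 y=0 t=3 →W
[2] x=0 y=1 t=6 →N
[3] x=0 y=2 t=9 →N

path = [(1,0), (0,0), (0,1), (0,2)]
arrival = 9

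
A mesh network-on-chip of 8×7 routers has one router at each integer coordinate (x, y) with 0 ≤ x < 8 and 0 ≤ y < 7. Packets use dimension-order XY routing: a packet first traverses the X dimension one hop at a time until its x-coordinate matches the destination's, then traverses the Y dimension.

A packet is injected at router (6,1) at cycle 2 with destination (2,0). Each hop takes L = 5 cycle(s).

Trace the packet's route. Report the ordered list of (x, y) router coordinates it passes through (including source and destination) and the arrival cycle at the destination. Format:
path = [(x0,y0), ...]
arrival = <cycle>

path = [(6,1), (5,1), (4,1), (3,1), (2,1), (2,0)]
arrival = 27

src (6,1)  cyc=2
W→(5,1)  cyc=7
W→(4,1)  cyc=12
W→(3,1)  cyc=17
W→(2,1)  cyc=22
S→(2,0)  cyc=27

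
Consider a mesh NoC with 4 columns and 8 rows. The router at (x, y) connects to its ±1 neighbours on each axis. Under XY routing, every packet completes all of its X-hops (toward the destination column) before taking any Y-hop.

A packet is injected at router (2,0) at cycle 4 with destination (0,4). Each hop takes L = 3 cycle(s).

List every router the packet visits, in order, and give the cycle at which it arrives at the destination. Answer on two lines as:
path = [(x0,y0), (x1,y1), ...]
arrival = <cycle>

path = [(2,0), (1,0), (0,0), (0,1), (0,2), (0,3), (0,4)]
arrival = 22

[0] x=2 y=0 t=4
[1] x=1 y=0 t=7 →W
[2] x=0 y=0 t=10 →W
[3] x=0 y=1 t=13 →N
[4] x=0 y=2 t=16 →N
[5] x=0 y=3 t=19 →N
[6] x=0 y=4 t=22 →N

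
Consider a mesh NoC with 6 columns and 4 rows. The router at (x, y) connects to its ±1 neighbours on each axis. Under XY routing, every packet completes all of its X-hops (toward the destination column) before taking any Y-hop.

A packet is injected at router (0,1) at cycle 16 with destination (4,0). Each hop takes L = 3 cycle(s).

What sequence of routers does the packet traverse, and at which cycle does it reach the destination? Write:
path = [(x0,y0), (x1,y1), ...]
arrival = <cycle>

path = [(0,1), (1,1), (2,1), (3,1), (4,1), (4,0)]
arrival = 31

src (0,1)  cyc=16
E→(1,1)  cyc=19
E→(2,1)  cyc=22
E→(3,1)  cyc=25
E→(4,1)  cyc=28
S→(4,0)  cyc=31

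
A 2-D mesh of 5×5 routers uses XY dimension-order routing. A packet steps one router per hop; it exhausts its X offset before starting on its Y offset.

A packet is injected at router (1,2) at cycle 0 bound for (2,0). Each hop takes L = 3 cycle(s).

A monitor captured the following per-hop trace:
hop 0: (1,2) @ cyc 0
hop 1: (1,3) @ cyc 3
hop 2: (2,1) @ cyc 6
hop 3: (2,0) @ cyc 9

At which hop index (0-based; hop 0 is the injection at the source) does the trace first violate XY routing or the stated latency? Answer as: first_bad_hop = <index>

  1: Δx=+0 Δy=+1 Δt=3 [BAD: Y-move but x=1≠2]

first_bad_hop = 1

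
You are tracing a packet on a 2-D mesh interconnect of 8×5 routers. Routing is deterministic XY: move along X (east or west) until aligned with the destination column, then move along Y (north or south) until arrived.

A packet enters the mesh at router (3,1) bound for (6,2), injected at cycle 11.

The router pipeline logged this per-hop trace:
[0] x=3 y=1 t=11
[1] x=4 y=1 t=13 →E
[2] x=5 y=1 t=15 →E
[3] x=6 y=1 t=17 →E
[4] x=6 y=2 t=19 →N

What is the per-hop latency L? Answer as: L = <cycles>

From hop 0 (11) to hop 1 (13): +2 cycles.
Per-hop latency L = Δcyc = 2.

L = 2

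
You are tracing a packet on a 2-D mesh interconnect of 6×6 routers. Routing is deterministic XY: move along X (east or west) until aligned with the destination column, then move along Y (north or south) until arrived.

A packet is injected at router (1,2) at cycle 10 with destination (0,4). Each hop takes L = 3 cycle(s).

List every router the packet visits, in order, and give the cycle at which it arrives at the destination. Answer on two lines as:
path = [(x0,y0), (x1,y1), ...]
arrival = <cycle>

path = [(1,2), (0,2), (0,3), (0,4)]
arrival = 19

hop 0: (1,2) @ cyc 10
hop 1: (0,2) @ cyc 13  [W]
hop 2: (0,3) @ cyc 16  [N]
hop 3: (0,4) @ cyc 19  [N]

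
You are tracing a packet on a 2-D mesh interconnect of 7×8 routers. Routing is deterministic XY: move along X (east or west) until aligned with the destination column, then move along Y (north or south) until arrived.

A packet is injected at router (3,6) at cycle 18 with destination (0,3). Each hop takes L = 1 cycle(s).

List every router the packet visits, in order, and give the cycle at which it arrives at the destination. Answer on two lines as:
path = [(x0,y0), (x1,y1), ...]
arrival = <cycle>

[0] x=3 y=6 t=18
[1] x=2 y=6 t=19 →W
[2] x=1 y=6 t=20 →W
[3] x=0 y=6 t=21 →W
[4] x=0 y=5 t=22 →S
[5] x=0 y=4 t=23 →S
[6] x=0 y=3 t=24 →S

path = [(3,6), (2,6), (1,6), (0,6), (0,5), (0,4), (0,3)]
arrival = 24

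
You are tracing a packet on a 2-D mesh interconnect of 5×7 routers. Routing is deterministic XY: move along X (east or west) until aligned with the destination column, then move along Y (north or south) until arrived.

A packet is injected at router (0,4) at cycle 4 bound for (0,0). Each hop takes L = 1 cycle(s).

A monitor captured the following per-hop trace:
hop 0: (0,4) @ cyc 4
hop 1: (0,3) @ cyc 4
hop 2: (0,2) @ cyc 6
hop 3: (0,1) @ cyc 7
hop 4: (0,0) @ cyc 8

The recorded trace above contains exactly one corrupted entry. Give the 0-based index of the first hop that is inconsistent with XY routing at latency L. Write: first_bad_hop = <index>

first_bad_hop = 1

[1] (+0,-1) / 0c ⇒ BAD: Δcyc=0≠L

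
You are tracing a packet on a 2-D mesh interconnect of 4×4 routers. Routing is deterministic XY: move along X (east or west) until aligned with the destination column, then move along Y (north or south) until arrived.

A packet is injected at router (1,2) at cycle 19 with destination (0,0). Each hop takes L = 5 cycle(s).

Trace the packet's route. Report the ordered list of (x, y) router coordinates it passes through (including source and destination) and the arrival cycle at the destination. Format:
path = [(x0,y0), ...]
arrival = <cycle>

path = [(1,2), (0,2), (0,1), (0,0)]
arrival = 34

  0. router=(1,2) cycle=19 (inject)
  1. router=(0,2) cycle=24 dir=W
  2. router=(0,1) cycle=29 dir=S
  3. router=(0,0) cycle=34 dir=S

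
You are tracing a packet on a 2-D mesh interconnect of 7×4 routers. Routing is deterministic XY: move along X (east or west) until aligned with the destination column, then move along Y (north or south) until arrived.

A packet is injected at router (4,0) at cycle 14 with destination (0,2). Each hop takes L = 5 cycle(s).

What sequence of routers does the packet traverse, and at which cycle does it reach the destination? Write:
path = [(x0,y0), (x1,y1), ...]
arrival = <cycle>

path = [(4,0), (3,0), (2,0), (1,0), (0,0), (0,1), (0,2)]
arrival = 44

  0. router=(4,0) cycle=14 (inject)
  1. router=(3,0) cycle=19 dir=W
  2. router=(2,0) cycle=24 dir=W
  3. router=(1,0) cycle=29 dir=W
  4. router=(0,0) cycle=34 dir=W
  5. router=(0,1) cycle=39 dir=N
  6. router=(0,2) cycle=44 dir=N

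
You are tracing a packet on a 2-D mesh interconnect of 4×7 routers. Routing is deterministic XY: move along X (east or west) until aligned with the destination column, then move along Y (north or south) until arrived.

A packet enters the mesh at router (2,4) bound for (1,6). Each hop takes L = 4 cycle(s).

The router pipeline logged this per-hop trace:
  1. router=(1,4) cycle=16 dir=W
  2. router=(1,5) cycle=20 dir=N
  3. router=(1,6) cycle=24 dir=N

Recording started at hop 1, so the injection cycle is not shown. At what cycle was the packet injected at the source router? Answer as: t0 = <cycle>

cyc[1] = 16 and cyc[k] = t0 + k·L for every k.
Therefore t0 = 16 − L = 12.

t0 = 12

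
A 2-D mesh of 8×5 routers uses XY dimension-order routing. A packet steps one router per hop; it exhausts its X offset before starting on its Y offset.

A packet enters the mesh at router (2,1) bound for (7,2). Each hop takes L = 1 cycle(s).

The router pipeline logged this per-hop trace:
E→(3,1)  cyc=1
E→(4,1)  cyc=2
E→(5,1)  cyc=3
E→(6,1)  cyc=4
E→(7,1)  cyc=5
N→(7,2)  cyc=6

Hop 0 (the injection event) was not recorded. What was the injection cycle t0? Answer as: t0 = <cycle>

The first recorded entry is hop 1 at cycle 1.
t0 = cyc[1] − L = 1 − 1 = 0.

t0 = 0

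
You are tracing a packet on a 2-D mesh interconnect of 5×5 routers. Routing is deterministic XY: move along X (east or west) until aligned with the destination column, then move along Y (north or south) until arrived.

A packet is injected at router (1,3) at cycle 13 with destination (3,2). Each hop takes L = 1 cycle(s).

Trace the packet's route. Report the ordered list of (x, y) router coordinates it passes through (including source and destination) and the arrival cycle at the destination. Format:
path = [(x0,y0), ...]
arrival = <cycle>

[0] x=1 y=3 t=13
[1] x=2 y=3 t=14 →E
[2] x=3 y=3 t=15 →E
[3] x=3 y=2 t=16 →S

path = [(1,3), (2,3), (3,3), (3,2)]
arrival = 16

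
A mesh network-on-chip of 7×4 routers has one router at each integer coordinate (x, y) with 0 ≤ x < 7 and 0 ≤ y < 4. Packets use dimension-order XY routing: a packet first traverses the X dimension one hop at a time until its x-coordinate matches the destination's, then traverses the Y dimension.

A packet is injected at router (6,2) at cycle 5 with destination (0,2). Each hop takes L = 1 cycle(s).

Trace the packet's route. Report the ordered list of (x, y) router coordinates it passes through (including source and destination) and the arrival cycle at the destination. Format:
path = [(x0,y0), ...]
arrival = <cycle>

hop 0: (6,2) @ cyc 5
hop 1: (5,2) @ cyc 6  [W]
hop 2: (4,2) @ cyc 7  [W]
hop 3: (3,2) @ cyc 8  [W]
hop 4: (2,2) @ cyc 9  [W]
hop 5: (1,2) @ cyc 10  [W]
hop 6: (0,2) @ cyc 11  [W]

path = [(6,2), (5,2), (4,2), (3,2), (2,2), (1,2), (0,2)]
arrival = 11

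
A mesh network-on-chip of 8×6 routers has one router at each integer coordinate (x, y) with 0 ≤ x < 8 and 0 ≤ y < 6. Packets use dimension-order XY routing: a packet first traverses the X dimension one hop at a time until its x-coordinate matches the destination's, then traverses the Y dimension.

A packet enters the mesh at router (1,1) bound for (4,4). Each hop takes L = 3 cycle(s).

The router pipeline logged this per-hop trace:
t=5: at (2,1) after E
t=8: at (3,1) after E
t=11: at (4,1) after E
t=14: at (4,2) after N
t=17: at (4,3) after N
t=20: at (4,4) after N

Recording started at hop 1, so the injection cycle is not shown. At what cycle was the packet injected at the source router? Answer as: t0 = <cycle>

t0 = 2

Hop 1 reached at cycle 5; hop k is at t0 + k·L.
Therefore t0 = 5 − L = 2.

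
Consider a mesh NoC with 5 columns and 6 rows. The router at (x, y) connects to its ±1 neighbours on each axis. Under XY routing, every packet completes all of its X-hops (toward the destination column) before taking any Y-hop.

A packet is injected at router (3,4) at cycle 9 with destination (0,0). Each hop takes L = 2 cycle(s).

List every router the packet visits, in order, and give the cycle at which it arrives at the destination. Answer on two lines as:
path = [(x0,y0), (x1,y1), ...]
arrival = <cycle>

path = [(3,4), (2,4), (1,4), (0,4), (0,3), (0,2), (0,1), (0,0)]
arrival = 23

  0. router=(3,4) cycle=9 (inject)
  1. router=(2,4) cycle=11 dir=W
  2. router=(1,4) cycle=13 dir=W
  3. router=(0,4) cycle=15 dir=W
  4. router=(0,3) cycle=17 dir=S
  5. router=(0,2) cycle=19 dir=S
  6. router=(0,1) cycle=21 dir=S
  7. router=(0,0) cycle=23 dir=S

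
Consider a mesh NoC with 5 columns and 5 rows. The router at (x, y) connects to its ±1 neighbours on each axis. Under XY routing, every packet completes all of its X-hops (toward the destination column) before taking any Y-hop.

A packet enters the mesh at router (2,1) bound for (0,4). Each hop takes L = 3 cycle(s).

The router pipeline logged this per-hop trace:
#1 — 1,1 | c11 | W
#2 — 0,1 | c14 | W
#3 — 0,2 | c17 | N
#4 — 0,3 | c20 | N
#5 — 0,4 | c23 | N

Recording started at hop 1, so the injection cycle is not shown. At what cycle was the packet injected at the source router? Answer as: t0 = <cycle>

Hop 1 reached at cycle 11; hop k is at t0 + k·L.
t0 = cyc[1] − L = 11 − 3 = 8.

t0 = 8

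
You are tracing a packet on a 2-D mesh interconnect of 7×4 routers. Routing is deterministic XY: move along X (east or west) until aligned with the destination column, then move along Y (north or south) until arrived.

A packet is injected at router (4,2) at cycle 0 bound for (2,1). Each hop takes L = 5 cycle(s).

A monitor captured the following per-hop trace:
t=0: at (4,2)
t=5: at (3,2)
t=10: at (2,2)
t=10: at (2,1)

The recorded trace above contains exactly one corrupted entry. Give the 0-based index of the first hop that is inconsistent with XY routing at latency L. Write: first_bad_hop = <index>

first_bad_hop = 3

[1] (-1,+0) / 5c ⇒ ok
[2] (-1,+0) / 5c ⇒ ok
[3] (+0,-1) / 0c ⇒ BAD: Δcyc=0≠L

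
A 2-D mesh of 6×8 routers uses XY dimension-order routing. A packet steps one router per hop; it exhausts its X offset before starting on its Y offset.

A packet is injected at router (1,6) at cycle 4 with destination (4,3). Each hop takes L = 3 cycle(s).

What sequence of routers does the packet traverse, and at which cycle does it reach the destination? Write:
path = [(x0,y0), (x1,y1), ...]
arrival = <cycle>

path = [(1,6), (2,6), (3,6), (4,6), (4,5), (4,4), (4,3)]
arrival = 22

src (1,6)  cyc=4
E→(2,6)  cyc=7
E→(3,6)  cyc=10
E→(4,6)  cyc=13
S→(4,5)  cyc=16
S→(4,4)  cyc=19
S→(4,3)  cyc=22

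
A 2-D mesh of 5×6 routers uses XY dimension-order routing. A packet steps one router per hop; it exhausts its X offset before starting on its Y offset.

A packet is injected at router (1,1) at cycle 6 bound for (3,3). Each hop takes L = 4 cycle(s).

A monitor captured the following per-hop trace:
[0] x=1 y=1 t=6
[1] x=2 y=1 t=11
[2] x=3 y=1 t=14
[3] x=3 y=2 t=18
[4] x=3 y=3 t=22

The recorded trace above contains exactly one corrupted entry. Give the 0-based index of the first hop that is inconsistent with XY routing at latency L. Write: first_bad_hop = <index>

  1: Δx=+1 Δy=+0 Δt=5 [BAD: Δcyc=5≠L]

first_bad_hop = 1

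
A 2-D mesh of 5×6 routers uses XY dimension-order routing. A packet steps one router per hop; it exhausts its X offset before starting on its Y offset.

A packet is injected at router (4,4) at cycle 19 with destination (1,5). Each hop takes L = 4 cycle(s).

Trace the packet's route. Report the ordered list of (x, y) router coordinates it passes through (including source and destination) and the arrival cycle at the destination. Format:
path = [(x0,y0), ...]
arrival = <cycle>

path = [(4,4), (3,4), (2,4), (1,4), (1,5)]
arrival = 35

hop 0: (4,4) @ cyc 19
hop 1: (3,4) @ cyc 23  [W]
hop 2: (2,4) @ cyc 27  [W]
hop 3: (1,4) @ cyc 31  [W]
hop 4: (1,5) @ cyc 35  [N]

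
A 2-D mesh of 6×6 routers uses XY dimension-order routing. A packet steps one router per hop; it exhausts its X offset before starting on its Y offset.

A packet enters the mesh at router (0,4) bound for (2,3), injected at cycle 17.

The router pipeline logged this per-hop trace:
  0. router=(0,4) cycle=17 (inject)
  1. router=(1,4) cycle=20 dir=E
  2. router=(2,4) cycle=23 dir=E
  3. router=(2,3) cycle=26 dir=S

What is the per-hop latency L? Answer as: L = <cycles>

Δcyc across hop 0→1: 20 − 17 = 3.
Each hop adds L, hence L = 3.

L = 3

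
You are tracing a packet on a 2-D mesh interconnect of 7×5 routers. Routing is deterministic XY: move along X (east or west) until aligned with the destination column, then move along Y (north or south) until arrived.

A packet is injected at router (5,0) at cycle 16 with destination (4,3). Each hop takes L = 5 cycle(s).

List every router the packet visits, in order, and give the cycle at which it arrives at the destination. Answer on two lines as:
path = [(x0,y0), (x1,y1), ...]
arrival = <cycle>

[0] x=5 y=0 t=16
[1] x=4 y=0 t=21 →W
[2] x=4 y=1 t=26 →N
[3] x=4 y=2 t=31 →N
[4] x=4 y=3 t=36 →N

path = [(5,0), (4,0), (4,1), (4,2), (4,3)]
arrival = 36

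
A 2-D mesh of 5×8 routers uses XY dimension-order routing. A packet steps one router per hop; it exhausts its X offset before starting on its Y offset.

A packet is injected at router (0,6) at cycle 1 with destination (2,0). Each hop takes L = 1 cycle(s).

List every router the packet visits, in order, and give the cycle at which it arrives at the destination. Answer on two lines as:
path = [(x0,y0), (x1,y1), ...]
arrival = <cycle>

path = [(0,6), (1,6), (2,6), (2,5), (2,4), (2,3), (2,2), (2,1), (2,0)]
arrival = 9

[0] x=0 y=6 t=1
[1] x=1 y=6 t=2 →E
[2] x=2 y=6 t=3 →E
[3] x=2 y=5 t=4 →S
[4] x=2 y=4 t=5 →S
[5] x=2 y=3 t=6 →S
[6] x=2 y=2 t=7 →S
[7] x=2 y=1 t=8 →S
[8] x=2 y=0 t=9 →S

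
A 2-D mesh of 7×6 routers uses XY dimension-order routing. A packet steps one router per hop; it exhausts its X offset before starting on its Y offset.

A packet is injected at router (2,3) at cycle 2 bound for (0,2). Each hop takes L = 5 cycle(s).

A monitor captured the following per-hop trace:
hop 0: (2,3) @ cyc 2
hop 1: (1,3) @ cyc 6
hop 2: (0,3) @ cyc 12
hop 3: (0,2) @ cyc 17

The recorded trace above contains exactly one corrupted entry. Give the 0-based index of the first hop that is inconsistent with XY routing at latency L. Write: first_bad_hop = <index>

[1] (-1,+0) / 4c ⇒ BAD: Δcyc=4≠L

first_bad_hop = 1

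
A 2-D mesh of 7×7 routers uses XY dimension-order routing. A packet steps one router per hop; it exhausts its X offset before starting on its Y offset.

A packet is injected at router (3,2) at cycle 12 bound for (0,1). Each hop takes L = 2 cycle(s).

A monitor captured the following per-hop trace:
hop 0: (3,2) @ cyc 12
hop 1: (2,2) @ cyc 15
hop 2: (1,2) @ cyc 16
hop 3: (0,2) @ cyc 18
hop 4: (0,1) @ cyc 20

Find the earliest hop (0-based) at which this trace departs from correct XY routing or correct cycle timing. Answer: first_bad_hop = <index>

check 1→ d=(-1,0) cyc+3: BAD: Δcyc=3≠L

first_bad_hop = 1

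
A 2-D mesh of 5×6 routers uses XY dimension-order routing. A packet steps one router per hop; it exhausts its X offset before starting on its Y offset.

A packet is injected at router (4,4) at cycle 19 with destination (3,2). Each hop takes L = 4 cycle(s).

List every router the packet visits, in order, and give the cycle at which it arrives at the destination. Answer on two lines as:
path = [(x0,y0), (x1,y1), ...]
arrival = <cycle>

path = [(4,4), (3,4), (3,3), (3,2)]
arrival = 31

  0. router=(4,4) cycle=19 (inject)
  1. router=(3,4) cycle=23 dir=W
  2. router=(3,3) cycle=27 dir=S
  3. router=(3,2) cycle=31 dir=S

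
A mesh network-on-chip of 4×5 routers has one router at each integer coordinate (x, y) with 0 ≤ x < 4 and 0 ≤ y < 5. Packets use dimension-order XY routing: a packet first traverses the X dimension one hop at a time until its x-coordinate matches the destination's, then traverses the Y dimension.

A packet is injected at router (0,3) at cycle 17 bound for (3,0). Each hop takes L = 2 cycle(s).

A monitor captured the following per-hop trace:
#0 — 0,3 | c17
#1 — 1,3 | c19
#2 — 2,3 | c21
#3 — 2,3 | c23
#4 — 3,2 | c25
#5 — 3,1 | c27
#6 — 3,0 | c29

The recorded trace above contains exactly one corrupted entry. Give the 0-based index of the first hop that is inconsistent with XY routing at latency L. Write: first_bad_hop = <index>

first_bad_hop = 3

[1] (+1,+0) / 2c ⇒ ok
[2] (+1,+0) / 2c ⇒ ok
[3] (+0,+0) / 2c ⇒ BAD: non-unit step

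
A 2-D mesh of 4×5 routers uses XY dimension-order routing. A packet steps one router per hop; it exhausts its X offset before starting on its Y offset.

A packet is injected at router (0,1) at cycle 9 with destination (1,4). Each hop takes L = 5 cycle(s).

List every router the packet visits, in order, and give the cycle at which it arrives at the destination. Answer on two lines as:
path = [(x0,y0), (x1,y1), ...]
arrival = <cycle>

path = [(0,1), (1,1), (1,2), (1,3), (1,4)]
arrival = 29

#0 — 0,1 | c9
#1 — 1,1 | c14 | E
#2 — 1,2 | c19 | N
#3 — 1,3 | c24 | N
#4 — 1,4 | c29 | N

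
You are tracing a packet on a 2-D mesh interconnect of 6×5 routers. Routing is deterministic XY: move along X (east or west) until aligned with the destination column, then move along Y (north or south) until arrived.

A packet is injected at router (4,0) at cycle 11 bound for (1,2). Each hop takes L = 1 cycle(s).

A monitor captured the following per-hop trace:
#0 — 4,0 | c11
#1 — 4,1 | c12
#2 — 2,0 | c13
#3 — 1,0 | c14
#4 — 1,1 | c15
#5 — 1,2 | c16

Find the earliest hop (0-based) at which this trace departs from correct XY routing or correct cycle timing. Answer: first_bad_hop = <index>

hop 1: step (+0,+1), +1 cyc — BAD: Y-move but x=4≠1

first_bad_hop = 1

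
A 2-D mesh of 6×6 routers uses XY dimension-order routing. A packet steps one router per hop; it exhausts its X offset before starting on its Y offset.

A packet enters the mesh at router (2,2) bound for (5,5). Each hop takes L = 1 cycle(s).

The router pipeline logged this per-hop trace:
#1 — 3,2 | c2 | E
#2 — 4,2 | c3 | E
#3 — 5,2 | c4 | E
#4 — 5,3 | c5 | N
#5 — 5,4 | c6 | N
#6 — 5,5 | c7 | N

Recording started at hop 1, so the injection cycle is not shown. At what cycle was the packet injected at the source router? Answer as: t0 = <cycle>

t0 = 1

At hop 1 the cycle is 2; in general cyc_k = t0 + kL.
Therefore t0 = 2 − L = 1.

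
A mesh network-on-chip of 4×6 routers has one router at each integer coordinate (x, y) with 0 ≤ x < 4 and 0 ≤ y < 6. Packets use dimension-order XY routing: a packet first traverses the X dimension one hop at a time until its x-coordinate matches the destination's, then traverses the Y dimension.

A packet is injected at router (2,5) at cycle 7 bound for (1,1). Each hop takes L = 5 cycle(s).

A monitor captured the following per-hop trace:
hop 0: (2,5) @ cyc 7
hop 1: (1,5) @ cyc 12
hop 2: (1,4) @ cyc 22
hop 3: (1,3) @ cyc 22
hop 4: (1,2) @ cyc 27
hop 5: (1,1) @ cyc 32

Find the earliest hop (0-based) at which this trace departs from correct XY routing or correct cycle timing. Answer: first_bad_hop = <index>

hop 1: step (-1,+0), +5 cyc — ok
hop 2: step (+0,-1), +10 cyc — BAD: Δcyc=10≠L

first_bad_hop = 2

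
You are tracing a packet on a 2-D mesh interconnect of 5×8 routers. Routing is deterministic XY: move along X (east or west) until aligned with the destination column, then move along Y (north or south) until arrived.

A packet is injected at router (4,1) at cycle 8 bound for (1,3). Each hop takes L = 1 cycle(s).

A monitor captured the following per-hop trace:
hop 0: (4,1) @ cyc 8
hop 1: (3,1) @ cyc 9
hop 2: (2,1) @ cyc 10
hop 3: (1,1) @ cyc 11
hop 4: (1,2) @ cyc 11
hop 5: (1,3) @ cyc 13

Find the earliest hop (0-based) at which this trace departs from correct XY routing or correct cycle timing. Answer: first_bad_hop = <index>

hop 1: step (-1,+0), +1 cyc — ok
hop 2: step (-1,+0), +1 cyc — ok
hop 3: step (-1,+0), +1 cyc — ok
hop 4: step (+0,+1), +0 cyc — BAD: Δcyc=0≠L

first_bad_hop = 4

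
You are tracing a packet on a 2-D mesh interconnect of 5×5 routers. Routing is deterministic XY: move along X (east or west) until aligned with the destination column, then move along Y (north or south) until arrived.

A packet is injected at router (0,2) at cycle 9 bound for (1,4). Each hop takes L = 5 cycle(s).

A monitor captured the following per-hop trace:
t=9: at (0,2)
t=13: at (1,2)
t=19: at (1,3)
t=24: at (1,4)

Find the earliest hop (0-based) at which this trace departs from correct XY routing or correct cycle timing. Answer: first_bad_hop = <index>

first_bad_hop = 1

hop 1: step (+1,+0), +4 cyc — BAD: Δcyc=4≠L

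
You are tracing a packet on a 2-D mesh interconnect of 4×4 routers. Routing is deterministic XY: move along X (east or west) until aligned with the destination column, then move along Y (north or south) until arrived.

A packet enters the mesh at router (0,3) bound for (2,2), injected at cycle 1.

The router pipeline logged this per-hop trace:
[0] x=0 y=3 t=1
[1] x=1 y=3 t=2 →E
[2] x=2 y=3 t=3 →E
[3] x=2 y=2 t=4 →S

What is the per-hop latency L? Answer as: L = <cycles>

Δcyc across hop 0→1: 2 − 1 = 1.
Per-hop latency L = Δcyc = 1.

L = 1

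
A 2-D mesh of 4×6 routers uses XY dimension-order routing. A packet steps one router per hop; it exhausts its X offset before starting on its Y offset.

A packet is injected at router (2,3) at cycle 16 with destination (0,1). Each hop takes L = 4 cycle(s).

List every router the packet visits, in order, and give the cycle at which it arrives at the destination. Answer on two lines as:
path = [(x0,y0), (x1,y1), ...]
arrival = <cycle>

path = [(2,3), (1,3), (0,3), (0,2), (0,1)]
arrival = 32

t=16: at (2,3)
t=20: at (1,3) after W
t=24: at (0,3) after W
t=28: at (0,2) after S
t=32: at (0,1) after S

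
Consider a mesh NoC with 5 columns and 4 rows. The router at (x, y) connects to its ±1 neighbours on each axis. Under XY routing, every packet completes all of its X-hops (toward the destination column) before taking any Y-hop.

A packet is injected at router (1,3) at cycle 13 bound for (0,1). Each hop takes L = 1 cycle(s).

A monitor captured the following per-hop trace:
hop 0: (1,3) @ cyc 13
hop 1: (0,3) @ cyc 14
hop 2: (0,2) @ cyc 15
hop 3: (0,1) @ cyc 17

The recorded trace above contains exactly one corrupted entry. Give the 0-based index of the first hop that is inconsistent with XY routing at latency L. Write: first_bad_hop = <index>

first_bad_hop = 3

hop 1: step (-1,+0), +1 cyc — ok
hop 2: step (+0,-1), +1 cyc — ok
hop 3: step (+0,-1), +2 cyc — BAD: Δcyc=2≠L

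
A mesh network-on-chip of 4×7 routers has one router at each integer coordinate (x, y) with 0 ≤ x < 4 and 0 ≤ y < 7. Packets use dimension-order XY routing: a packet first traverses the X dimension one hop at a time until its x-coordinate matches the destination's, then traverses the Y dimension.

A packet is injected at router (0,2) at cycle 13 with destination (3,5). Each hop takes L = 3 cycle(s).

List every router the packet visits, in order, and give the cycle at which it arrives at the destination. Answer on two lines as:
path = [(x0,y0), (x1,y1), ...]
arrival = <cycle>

path = [(0,2), (1,2), (2,2), (3,2), (3,3), (3,4), (3,5)]
arrival = 31

hop 0: (0,2) @ cyc 13
hop 1: (1,2) @ cyc 16  [E]
hop 2: (2,2) @ cyc 19  [E]
hop 3: (3,2) @ cyc 22  [E]
hop 4: (3,3) @ cyc 25  [N]
hop 5: (3,4) @ cyc 28  [N]
hop 6: (3,5) @ cyc 31  [N]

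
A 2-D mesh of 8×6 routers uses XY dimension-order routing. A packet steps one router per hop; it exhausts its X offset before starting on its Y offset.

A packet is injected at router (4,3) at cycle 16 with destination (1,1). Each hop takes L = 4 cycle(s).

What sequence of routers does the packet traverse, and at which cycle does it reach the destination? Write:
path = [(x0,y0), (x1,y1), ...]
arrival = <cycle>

path = [(4,3), (3,3), (2,3), (1,3), (1,2), (1,1)]
arrival = 36

hop 0: (4,3) @ cyc 16
hop 1: (3,3) @ cyc 20  [W]
hop 2: (2,3) @ cyc 24  [W]
hop 3: (1,3) @ cyc 28  [W]
hop 4: (1,2) @ cyc 32  [S]
hop 5: (1,1) @ cyc 36  [S]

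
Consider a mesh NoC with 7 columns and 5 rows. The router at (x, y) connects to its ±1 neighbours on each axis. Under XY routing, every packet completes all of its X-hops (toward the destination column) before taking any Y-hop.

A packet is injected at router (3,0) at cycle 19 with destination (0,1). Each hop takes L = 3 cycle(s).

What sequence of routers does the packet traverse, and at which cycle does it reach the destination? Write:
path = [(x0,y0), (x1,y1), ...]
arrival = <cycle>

src (3,0)  cyc=19
W→(2,0)  cyc=22
W→(1,0)  cyc=25
W→(0,0)  cyc=28
N→(0,1)  cyc=31

path = [(3,0), (2,0), (1,0), (0,0), (0,1)]
arrival = 31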